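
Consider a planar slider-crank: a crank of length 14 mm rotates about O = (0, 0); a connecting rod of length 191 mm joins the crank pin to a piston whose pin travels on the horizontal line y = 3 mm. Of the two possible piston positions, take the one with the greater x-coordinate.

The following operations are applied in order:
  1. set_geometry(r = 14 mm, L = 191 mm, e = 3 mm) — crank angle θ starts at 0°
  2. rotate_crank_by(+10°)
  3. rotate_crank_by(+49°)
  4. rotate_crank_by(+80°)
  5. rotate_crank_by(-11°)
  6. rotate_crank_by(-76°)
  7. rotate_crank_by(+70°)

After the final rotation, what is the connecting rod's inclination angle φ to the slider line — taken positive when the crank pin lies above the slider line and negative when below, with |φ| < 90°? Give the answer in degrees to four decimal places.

2.6626

set_geometry: r = 14 mm, L = 191 mm, e = 3 mm; θ ← 0°
rotate_crank_by(+10°): θ ← 0° +10° = 10°
rotate_crank_by(+49°): θ ← 10° +49° = 59°
rotate_crank_by(+80°): θ ← 59° +80° = 139°
rotate_crank_by(-11°): θ ← 139° -11° = 128°
rotate_crank_by(-76°): θ ← 128° -76° = 52°
rotate_crank_by(+70°): θ ← 52° +70° = 122°
crank pin P = (r cos θ, r sin θ) = (-7.418870, 11.872673)
h = r sin θ − e = 11.872673 − 3 = 8.872673
sin φ = h / L = 8.872673 / 191 = 0.04645379
φ = arcsin(0.04645379) = 2.662564°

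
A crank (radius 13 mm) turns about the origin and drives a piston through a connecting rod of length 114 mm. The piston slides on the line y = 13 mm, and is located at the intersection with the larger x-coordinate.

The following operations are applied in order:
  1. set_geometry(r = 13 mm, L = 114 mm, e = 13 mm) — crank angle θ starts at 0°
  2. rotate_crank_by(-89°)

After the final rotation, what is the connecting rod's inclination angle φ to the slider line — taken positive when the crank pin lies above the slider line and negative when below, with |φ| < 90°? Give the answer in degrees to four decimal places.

set_geometry: r = 13 mm, L = 114 mm, e = 13 mm; θ ← 0°
rotate_crank_by(-89°): θ ← 0° -89° = -89°
crank pin P = (r cos θ, r sin θ) = (0.226881, -12.998020)
h = r sin θ − e = -12.998020 − 13 = -25.998020
sin φ = h / L = -25.998020 / 114 = -0.22805281
φ = arcsin(-0.22805281) = -13.182459°

-13.1825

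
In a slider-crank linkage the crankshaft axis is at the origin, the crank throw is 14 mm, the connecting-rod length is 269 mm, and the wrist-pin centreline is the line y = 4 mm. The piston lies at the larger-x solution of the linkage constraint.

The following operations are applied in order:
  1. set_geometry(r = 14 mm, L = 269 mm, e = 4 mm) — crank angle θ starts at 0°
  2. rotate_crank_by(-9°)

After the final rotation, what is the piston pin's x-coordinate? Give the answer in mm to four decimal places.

set_geometry: r = 14 mm, L = 269 mm, e = 4 mm; θ ← 0°
rotate_crank_by(-9°): θ ← 0° -9° = -9°
crank pin P = (r cos θ, r sin θ) = (13.827637, -2.190083)
h = r sin θ − e = -2.190083 − 4 = -6.190083
x = r cos θ + √(L² − h²) = 13.827637 + √(72361.0 − 38.3171) = 13.827637 + 268.928769 = 282.756406

282.7564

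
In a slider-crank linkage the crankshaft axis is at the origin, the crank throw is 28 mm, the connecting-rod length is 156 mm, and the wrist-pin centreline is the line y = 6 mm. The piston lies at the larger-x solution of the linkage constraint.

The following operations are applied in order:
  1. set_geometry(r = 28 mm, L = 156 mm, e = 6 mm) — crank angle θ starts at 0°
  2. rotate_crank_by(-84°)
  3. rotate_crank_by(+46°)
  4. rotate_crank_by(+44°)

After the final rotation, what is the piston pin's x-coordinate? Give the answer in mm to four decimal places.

set_geometry: r = 28 mm, L = 156 mm, e = 6 mm; θ ← 0°
rotate_crank_by(-84°): θ ← 0° -84° = -84°
rotate_crank_by(+46°): θ ← -84° +46° = -38°
rotate_crank_by(+44°): θ ← -38° +44° = 6°
crank pin P = (r cos θ, r sin θ) = (27.846613, 2.926797)
h = r sin θ − e = 2.926797 − 6 = -3.073203
x = r cos θ + √(L² − h²) = 27.846613 + √(24336.0 − 9.4446) = 27.846613 + 155.969726 = 183.816339

183.8163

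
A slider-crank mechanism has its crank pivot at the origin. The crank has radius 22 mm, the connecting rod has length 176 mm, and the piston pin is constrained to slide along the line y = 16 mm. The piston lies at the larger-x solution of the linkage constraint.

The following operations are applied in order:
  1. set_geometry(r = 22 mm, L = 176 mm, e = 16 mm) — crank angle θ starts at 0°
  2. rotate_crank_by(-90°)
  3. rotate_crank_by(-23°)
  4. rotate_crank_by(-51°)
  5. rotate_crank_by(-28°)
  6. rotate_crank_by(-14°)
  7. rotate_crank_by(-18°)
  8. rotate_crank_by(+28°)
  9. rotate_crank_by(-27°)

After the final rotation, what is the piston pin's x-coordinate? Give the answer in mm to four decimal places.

159.9074

set_geometry: r = 22 mm, L = 176 mm, e = 16 mm; θ ← 0°
rotate_crank_by(-90°): θ ← 0° -90° = -90°
rotate_crank_by(-23°): θ ← -90° -23° = -113°
rotate_crank_by(-51°): θ ← -113° -51° = -164°
rotate_crank_by(-28°): θ ← -164° -28° = -192°
rotate_crank_by(-14°): θ ← -192° -14° = -206°
rotate_crank_by(-18°): θ ← -206° -18° = -224°
rotate_crank_by(+28°): θ ← -224° +28° = -196°
rotate_crank_by(-27°): θ ← -196° -27° = -223°
crank pin P = (r cos θ, r sin θ) = (-16.089781, 15.003964)
h = r sin θ − e = 15.003964 − 16 = -0.996036
x = r cos θ + √(L² − h²) = -16.089781 + √(30976.0 − 0.9921) = -16.089781 + 175.997182 = 159.907400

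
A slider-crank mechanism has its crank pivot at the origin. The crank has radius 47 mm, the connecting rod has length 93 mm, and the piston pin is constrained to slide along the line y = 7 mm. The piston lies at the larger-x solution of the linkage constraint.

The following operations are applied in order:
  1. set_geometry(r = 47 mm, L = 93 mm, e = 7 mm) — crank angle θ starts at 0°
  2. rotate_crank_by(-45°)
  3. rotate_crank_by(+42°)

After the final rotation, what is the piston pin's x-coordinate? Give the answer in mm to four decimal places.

set_geometry: r = 47 mm, L = 93 mm, e = 7 mm; θ ← 0°
rotate_crank_by(-45°): θ ← 0° -45° = -45°
rotate_crank_by(+42°): θ ← -45° +42° = -3°
crank pin P = (r cos θ, r sin θ) = (46.935588, -2.459790)
h = r sin θ − e = -2.459790 − 7 = -9.459790
x = r cos θ + √(L² − h²) = 46.935588 + √(8649.0 − 89.4876) = 46.935588 + 92.517633 = 139.453221

139.4532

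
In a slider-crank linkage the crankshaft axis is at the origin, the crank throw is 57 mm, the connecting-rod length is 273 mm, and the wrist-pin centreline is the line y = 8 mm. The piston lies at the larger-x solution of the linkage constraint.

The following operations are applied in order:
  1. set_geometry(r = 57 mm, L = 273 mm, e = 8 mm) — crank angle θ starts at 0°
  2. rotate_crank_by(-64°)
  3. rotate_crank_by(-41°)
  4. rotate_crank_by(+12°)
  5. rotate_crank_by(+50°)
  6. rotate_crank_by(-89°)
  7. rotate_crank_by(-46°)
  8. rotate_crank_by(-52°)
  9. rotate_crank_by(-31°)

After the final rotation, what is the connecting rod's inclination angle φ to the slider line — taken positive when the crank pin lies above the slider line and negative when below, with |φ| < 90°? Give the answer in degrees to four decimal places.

set_geometry: r = 57 mm, L = 273 mm, e = 8 mm; θ ← 0°
rotate_crank_by(-64°): θ ← 0° -64° = -64°
rotate_crank_by(-41°): θ ← -64° -41° = -105°
rotate_crank_by(+12°): θ ← -105° +12° = -93°
rotate_crank_by(+50°): θ ← -93° +50° = -43°
rotate_crank_by(-89°): θ ← -43° -89° = -132°
rotate_crank_by(-46°): θ ← -132° -46° = -178°
rotate_crank_by(-52°): θ ← -178° -52° = -230°
rotate_crank_by(-31°): θ ← -230° -31° = -261°
crank pin P = (r cos θ, r sin θ) = (-8.916765, 56.298235)
h = r sin θ − e = 56.298235 − 8 = 48.298235
sin φ = h / L = 48.298235 / 273 = 0.17691661
φ = arcsin(0.17691661) = 10.190212°

10.1902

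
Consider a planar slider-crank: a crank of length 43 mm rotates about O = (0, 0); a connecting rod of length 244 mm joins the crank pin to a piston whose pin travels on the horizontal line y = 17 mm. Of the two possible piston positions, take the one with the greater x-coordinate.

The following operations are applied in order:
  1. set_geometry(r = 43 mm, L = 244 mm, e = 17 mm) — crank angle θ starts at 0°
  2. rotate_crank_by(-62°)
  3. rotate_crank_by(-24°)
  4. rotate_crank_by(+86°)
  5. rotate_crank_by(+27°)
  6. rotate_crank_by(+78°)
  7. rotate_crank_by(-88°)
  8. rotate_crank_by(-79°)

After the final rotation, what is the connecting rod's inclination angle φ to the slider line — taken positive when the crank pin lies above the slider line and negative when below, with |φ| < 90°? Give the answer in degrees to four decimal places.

set_geometry: r = 43 mm, L = 244 mm, e = 17 mm; θ ← 0°
rotate_crank_by(-62°): θ ← 0° -62° = -62°
rotate_crank_by(-24°): θ ← -62° -24° = -86°
rotate_crank_by(+86°): θ ← -86° +86° = 0°
rotate_crank_by(+27°): θ ← 0° +27° = 27°
rotate_crank_by(+78°): θ ← 27° +78° = 105°
rotate_crank_by(-88°): θ ← 105° -88° = 17°
rotate_crank_by(-79°): θ ← 17° -79° = -62°
crank pin P = (r cos θ, r sin θ) = (20.187277, -37.966746)
h = r sin θ − e = -37.966746 − 17 = -54.966746
sin φ = h / L = -54.966746 / 244 = -0.22527355
φ = arcsin(-0.22527355) = -13.018964°

-13.0190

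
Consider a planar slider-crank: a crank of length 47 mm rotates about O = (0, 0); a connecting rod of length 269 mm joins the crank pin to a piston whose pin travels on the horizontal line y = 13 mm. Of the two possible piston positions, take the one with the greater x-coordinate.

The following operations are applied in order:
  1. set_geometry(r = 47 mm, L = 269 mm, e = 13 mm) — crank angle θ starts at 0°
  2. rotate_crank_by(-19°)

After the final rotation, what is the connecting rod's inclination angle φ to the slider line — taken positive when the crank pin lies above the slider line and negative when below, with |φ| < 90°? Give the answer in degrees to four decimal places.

-6.0393

set_geometry: r = 47 mm, L = 269 mm, e = 13 mm; θ ← 0°
rotate_crank_by(-19°): θ ← 0° -19° = -19°
crank pin P = (r cos θ, r sin θ) = (44.439373, -15.301703)
h = r sin θ − e = -15.301703 − 13 = -28.301703
sin φ = h / L = -28.301703 / 269 = -0.10521079
φ = arcsin(-0.10521079) = -6.039311°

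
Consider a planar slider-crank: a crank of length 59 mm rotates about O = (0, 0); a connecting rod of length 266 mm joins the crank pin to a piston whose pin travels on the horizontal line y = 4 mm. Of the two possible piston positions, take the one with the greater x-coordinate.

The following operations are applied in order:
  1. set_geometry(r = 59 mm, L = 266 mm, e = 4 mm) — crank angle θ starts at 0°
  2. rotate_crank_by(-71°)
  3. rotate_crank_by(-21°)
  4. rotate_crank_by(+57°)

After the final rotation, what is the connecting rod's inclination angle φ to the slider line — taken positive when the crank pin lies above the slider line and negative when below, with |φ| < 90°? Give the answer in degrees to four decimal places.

set_geometry: r = 59 mm, L = 266 mm, e = 4 mm; θ ← 0°
rotate_crank_by(-71°): θ ← 0° -71° = -71°
rotate_crank_by(-21°): θ ← -71° -21° = -92°
rotate_crank_by(+57°): θ ← -92° +57° = -35°
crank pin P = (r cos θ, r sin θ) = (48.329971, -33.841010)
h = r sin θ − e = -33.841010 − 4 = -37.841010
sin φ = h / L = -37.841010 / 266 = -0.14225944
φ = arcsin(-0.14225944) = -8.178611°

-8.1786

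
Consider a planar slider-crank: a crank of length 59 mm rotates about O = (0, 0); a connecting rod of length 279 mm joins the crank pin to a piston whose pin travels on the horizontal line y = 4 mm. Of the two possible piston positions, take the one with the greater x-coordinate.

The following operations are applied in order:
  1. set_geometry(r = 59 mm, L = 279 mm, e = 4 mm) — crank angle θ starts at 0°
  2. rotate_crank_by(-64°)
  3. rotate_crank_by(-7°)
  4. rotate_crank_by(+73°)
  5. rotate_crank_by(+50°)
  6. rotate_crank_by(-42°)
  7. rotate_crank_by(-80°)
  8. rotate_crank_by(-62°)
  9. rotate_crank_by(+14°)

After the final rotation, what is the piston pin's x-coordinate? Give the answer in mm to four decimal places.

set_geometry: r = 59 mm, L = 279 mm, e = 4 mm; θ ← 0°
rotate_crank_by(-64°): θ ← 0° -64° = -64°
rotate_crank_by(-7°): θ ← -64° -7° = -71°
rotate_crank_by(+73°): θ ← -71° +73° = 2°
rotate_crank_by(+50°): θ ← 2° +50° = 52°
rotate_crank_by(-42°): θ ← 52° -42° = 10°
rotate_crank_by(-80°): θ ← 10° -80° = -70°
rotate_crank_by(-62°): θ ← -70° -62° = -132°
rotate_crank_by(+14°): θ ← -132° +14° = -118°
crank pin P = (r cos θ, r sin θ) = (-27.698822, -52.093908)
h = r sin θ − e = -52.093908 − 4 = -56.093908
x = r cos θ + √(L² − h²) = -27.698822 + √(77841.0 − 3146.5265) = -27.698822 + 273.302897 = 245.604075

245.6041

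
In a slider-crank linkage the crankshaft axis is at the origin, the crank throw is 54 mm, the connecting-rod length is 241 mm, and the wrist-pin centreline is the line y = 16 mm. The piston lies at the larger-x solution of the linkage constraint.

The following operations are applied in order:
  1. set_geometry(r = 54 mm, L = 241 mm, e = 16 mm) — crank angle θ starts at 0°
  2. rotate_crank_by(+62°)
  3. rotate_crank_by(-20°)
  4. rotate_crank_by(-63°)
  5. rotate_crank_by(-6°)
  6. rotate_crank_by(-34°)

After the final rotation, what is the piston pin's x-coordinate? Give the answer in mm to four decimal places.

set_geometry: r = 54 mm, L = 241 mm, e = 16 mm; θ ← 0°
rotate_crank_by(+62°): θ ← 0° +62° = 62°
rotate_crank_by(-20°): θ ← 62° -20° = 42°
rotate_crank_by(-63°): θ ← 42° -63° = -21°
rotate_crank_by(-6°): θ ← -21° -6° = -27°
rotate_crank_by(-34°): θ ← -27° -34° = -61°
crank pin P = (r cos θ, r sin θ) = (26.179719, -47.229464)
h = r sin θ − e = -47.229464 − 16 = -63.229464
x = r cos θ + √(L² − h²) = 26.179719 + √(58081.0 − 3997.9651) = 26.179719 + 232.557595 = 258.737314

258.7373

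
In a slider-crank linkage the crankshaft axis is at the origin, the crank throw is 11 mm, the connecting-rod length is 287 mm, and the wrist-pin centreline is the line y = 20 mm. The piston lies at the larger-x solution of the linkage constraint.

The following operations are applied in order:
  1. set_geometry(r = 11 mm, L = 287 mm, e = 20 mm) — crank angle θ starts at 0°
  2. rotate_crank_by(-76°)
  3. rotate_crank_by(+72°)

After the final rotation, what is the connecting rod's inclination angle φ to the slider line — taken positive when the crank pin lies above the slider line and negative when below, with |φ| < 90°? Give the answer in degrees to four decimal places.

-4.1495

set_geometry: r = 11 mm, L = 287 mm, e = 20 mm; θ ← 0°
rotate_crank_by(-76°): θ ← 0° -76° = -76°
rotate_crank_by(+72°): θ ← -76° +72° = -4°
crank pin P = (r cos θ, r sin θ) = (10.973205, -0.767321)
h = r sin θ − e = -0.767321 − 20 = -20.767321
sin φ = h / L = -20.767321 / 287 = -0.07236000
φ = arcsin(-0.07236000) = -4.149549°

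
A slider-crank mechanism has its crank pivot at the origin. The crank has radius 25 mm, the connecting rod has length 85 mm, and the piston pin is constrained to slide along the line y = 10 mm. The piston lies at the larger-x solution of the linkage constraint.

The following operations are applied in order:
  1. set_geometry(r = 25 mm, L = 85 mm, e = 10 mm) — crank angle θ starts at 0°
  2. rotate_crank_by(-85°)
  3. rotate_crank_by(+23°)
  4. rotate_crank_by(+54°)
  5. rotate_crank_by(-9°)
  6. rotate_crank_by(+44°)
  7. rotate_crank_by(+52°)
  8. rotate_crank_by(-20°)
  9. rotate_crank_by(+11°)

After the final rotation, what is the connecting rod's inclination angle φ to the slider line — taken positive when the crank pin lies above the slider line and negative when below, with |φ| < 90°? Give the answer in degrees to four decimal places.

set_geometry: r = 25 mm, L = 85 mm, e = 10 mm; θ ← 0°
rotate_crank_by(-85°): θ ← 0° -85° = -85°
rotate_crank_by(+23°): θ ← -85° +23° = -62°
rotate_crank_by(+54°): θ ← -62° +54° = -8°
rotate_crank_by(-9°): θ ← -8° -9° = -17°
rotate_crank_by(+44°): θ ← -17° +44° = 27°
rotate_crank_by(+52°): θ ← 27° +52° = 79°
rotate_crank_by(-20°): θ ← 79° -20° = 59°
rotate_crank_by(+11°): θ ← 59° +11° = 70°
crank pin P = (r cos θ, r sin θ) = (8.550504, 23.492316)
h = r sin θ − e = 23.492316 − 10 = 13.492316
sin φ = h / L = 13.492316 / 85 = 0.15873312
φ = arcsin(0.15873312) = 9.133370°

9.1334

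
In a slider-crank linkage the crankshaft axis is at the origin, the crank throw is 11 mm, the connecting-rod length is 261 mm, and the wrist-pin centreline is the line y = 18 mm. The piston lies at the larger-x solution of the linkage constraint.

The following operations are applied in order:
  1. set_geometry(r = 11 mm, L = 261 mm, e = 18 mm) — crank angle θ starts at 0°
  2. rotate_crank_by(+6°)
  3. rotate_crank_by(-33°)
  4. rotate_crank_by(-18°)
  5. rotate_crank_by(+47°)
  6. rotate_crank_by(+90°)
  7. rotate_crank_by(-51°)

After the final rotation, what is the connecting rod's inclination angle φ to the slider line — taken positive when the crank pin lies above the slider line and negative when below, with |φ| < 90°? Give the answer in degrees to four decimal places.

-2.3679

set_geometry: r = 11 mm, L = 261 mm, e = 18 mm; θ ← 0°
rotate_crank_by(+6°): θ ← 0° +6° = 6°
rotate_crank_by(-33°): θ ← 6° -33° = -27°
rotate_crank_by(-18°): θ ← -27° -18° = -45°
rotate_crank_by(+47°): θ ← -45° +47° = 2°
rotate_crank_by(+90°): θ ← 2° +90° = 92°
rotate_crank_by(-51°): θ ← 92° -51° = 41°
crank pin P = (r cos θ, r sin θ) = (8.301805, 7.216649)
h = r sin θ − e = 7.216649 − 18 = -10.783351
sin φ = h / L = -10.783351 / 261 = -0.04131552
φ = arcsin(-0.04131552) = -2.367879°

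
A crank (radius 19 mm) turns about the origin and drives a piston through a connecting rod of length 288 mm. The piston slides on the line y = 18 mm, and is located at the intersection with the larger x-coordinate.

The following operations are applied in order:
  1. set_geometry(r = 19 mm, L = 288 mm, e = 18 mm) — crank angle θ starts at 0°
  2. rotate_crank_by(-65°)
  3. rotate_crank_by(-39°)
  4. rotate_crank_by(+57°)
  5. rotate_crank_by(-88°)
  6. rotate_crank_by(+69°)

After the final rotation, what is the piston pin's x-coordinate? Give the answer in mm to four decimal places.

set_geometry: r = 19 mm, L = 288 mm, e = 18 mm; θ ← 0°
rotate_crank_by(-65°): θ ← 0° -65° = -65°
rotate_crank_by(-39°): θ ← -65° -39° = -104°
rotate_crank_by(+57°): θ ← -104° +57° = -47°
rotate_crank_by(-88°): θ ← -47° -88° = -135°
rotate_crank_by(+69°): θ ← -135° +69° = -66°
crank pin P = (r cos θ, r sin θ) = (7.727996, -17.357364)
h = r sin θ − e = -17.357364 − 18 = -35.357364
x = r cos θ + √(L² − h²) = 7.727996 + √(82944.0 − 1250.1432) = 7.727996 + 285.821372 = 293.549368

293.5494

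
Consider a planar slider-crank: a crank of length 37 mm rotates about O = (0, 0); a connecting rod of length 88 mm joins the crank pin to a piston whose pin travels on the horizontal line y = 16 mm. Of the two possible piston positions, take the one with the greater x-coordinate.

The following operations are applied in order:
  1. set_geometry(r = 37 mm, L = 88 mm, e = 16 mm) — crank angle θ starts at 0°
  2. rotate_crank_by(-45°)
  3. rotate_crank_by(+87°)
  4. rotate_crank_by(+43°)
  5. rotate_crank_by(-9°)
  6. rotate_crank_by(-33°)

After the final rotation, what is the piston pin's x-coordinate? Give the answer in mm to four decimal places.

114.5743

set_geometry: r = 37 mm, L = 88 mm, e = 16 mm; θ ← 0°
rotate_crank_by(-45°): θ ← 0° -45° = -45°
rotate_crank_by(+87°): θ ← -45° +87° = 42°
rotate_crank_by(+43°): θ ← 42° +43° = 85°
rotate_crank_by(-9°): θ ← 85° -9° = 76°
rotate_crank_by(-33°): θ ← 76° -33° = 43°
crank pin P = (r cos θ, r sin θ) = (27.060087, 25.233939)
h = r sin θ − e = 25.233939 − 16 = 9.233939
x = r cos θ + √(L² − h²) = 27.060087 + √(7744.0 − 85.2656) = 27.060087 + 87.514195 = 114.574282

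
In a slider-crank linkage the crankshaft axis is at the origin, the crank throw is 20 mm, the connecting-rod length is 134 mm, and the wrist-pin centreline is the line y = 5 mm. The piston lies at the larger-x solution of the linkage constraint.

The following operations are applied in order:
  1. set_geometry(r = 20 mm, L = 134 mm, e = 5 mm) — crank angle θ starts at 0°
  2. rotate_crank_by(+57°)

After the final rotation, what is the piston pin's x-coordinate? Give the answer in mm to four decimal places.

set_geometry: r = 20 mm, L = 134 mm, e = 5 mm; θ ← 0°
rotate_crank_by(+57°): θ ← 0° +57° = 57°
crank pin P = (r cos θ, r sin θ) = (10.892781, 16.773411)
h = r sin θ − e = 16.773411 − 5 = 11.773411
x = r cos θ + √(L² − h²) = 10.892781 + √(17956.0 − 138.6132) = 10.892781 + 133.481784 = 144.374565

144.3746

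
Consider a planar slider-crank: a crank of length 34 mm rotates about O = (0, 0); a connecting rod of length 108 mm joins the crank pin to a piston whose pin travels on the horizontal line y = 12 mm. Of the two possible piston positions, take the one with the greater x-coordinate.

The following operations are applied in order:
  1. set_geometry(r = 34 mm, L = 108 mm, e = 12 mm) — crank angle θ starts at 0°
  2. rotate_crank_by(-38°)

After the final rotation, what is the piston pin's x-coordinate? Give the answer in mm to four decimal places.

129.6488

set_geometry: r = 34 mm, L = 108 mm, e = 12 mm; θ ← 0°
rotate_crank_by(-38°): θ ← 0° -38° = -38°
crank pin P = (r cos θ, r sin θ) = (26.792366, -20.932490)
h = r sin θ − e = -20.932490 − 12 = -32.932490
x = r cos θ + √(L² − h²) = 26.792366 + √(11664.0 − 1084.5489) = 26.792366 + 102.856459 = 129.648824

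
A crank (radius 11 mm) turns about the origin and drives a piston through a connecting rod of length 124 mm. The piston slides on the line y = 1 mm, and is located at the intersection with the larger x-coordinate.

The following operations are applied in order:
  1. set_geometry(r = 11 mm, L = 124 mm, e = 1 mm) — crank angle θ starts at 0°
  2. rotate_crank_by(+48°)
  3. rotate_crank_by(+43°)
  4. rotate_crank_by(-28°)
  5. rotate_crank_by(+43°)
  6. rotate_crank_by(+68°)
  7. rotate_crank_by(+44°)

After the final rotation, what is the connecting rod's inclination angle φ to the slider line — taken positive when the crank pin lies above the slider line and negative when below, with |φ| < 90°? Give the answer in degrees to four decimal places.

-3.5936

set_geometry: r = 11 mm, L = 124 mm, e = 1 mm; θ ← 0°
rotate_crank_by(+48°): θ ← 0° +48° = 48°
rotate_crank_by(+43°): θ ← 48° +43° = 91°
rotate_crank_by(-28°): θ ← 91° -28° = 63°
rotate_crank_by(+43°): θ ← 63° +43° = 106°
rotate_crank_by(+68°): θ ← 106° +68° = 174°
rotate_crank_by(+44°): θ ← 174° +44° = 218°
crank pin P = (r cos θ, r sin θ) = (-8.668118, -6.772276)
h = r sin θ − e = -6.772276 − 1 = -7.772276
sin φ = h / L = -7.772276 / 124 = -0.06267965
φ = arcsin(-0.06267965) = -3.593635°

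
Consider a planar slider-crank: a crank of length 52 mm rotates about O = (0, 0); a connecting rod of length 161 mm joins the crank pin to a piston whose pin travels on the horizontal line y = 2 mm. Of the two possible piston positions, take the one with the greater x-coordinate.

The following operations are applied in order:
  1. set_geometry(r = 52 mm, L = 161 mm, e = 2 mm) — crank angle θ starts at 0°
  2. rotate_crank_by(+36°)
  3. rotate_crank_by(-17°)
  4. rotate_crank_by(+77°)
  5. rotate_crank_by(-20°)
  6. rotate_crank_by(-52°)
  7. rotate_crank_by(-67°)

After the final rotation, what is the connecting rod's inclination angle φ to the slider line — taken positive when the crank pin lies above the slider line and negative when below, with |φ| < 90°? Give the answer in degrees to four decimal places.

set_geometry: r = 52 mm, L = 161 mm, e = 2 mm; θ ← 0°
rotate_crank_by(+36°): θ ← 0° +36° = 36°
rotate_crank_by(-17°): θ ← 36° -17° = 19°
rotate_crank_by(+77°): θ ← 19° +77° = 96°
rotate_crank_by(-20°): θ ← 96° -20° = 76°
rotate_crank_by(-52°): θ ← 76° -52° = 24°
rotate_crank_by(-67°): θ ← 24° -67° = -43°
crank pin P = (r cos θ, r sin θ) = (38.030392, -35.463915)
h = r sin θ − e = -35.463915 − 2 = -37.463915
sin φ = h / L = -37.463915 / 161 = -0.23269512
φ = arcsin(-0.23269512) = -13.455797°

-13.4558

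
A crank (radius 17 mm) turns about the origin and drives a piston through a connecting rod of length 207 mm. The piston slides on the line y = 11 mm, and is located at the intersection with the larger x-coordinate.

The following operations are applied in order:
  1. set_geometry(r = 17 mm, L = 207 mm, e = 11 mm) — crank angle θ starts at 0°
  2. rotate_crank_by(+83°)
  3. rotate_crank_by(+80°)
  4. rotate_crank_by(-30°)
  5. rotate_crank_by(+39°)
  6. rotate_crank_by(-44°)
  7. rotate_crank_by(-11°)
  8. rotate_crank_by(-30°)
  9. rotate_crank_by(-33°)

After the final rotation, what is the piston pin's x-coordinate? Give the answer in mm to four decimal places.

216.9740

set_geometry: r = 17 mm, L = 207 mm, e = 11 mm; θ ← 0°
rotate_crank_by(+83°): θ ← 0° +83° = 83°
rotate_crank_by(+80°): θ ← 83° +80° = 163°
rotate_crank_by(-30°): θ ← 163° -30° = 133°
rotate_crank_by(+39°): θ ← 133° +39° = 172°
rotate_crank_by(-44°): θ ← 172° -44° = 128°
rotate_crank_by(-11°): θ ← 128° -11° = 117°
rotate_crank_by(-30°): θ ← 117° -30° = 87°
rotate_crank_by(-33°): θ ← 87° -33° = 54°
crank pin P = (r cos θ, r sin θ) = (9.992349, 13.753289)
h = r sin θ − e = 13.753289 − 11 = 2.753289
x = r cos θ + √(L² − h²) = 9.992349 + √(42849.0 − 7.5806) = 9.992349 + 206.981689 = 216.974038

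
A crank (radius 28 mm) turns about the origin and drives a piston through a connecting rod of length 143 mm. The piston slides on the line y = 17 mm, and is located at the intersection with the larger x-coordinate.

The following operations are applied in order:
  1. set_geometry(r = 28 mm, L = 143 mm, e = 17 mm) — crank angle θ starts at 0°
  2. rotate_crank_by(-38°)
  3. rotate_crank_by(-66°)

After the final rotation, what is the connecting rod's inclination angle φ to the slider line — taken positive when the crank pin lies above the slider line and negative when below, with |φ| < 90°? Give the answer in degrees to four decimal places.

-17.9911

set_geometry: r = 28 mm, L = 143 mm, e = 17 mm; θ ← 0°
rotate_crank_by(-38°): θ ← 0° -38° = -38°
rotate_crank_by(-66°): θ ← -38° -66° = -104°
crank pin P = (r cos θ, r sin θ) = (-6.773813, -27.168280)
h = r sin θ − e = -27.168280 − 17 = -44.168280
sin φ = h / L = -44.168280 / 143 = -0.30886909
φ = arcsin(-0.30886909) = -17.991090°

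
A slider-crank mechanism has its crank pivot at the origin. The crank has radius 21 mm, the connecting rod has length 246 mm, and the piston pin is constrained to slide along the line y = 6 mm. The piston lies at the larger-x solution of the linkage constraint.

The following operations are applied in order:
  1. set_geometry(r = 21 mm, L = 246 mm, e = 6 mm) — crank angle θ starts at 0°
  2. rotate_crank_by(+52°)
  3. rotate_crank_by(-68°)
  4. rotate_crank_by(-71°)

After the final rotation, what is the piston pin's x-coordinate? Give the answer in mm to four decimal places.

245.6160

set_geometry: r = 21 mm, L = 246 mm, e = 6 mm; θ ← 0°
rotate_crank_by(+52°): θ ← 0° +52° = 52°
rotate_crank_by(-68°): θ ← 52° -68° = -16°
rotate_crank_by(-71°): θ ← -16° -71° = -87°
crank pin P = (r cos θ, r sin θ) = (1.099055, -20.971220)
h = r sin θ − e = -20.971220 − 6 = -26.971220
x = r cos θ + √(L² − h²) = 1.099055 + √(60516.0 − 727.4467) = 1.099055 + 244.516980 = 245.616035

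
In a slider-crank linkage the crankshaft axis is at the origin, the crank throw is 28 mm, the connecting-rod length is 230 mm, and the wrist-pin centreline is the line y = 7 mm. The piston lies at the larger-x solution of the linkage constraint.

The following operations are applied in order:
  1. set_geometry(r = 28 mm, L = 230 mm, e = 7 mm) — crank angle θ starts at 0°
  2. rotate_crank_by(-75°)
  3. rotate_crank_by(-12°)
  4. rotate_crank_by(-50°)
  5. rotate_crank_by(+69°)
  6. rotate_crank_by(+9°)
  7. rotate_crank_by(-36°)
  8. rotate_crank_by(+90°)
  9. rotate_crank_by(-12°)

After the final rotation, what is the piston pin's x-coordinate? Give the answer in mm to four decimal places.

256.2746

set_geometry: r = 28 mm, L = 230 mm, e = 7 mm; θ ← 0°
rotate_crank_by(-75°): θ ← 0° -75° = -75°
rotate_crank_by(-12°): θ ← -75° -12° = -87°
rotate_crank_by(-50°): θ ← -87° -50° = -137°
rotate_crank_by(+69°): θ ← -137° +69° = -68°
rotate_crank_by(+9°): θ ← -68° +9° = -59°
rotate_crank_by(-36°): θ ← -59° -36° = -95°
rotate_crank_by(+90°): θ ← -95° +90° = -5°
rotate_crank_by(-12°): θ ← -5° -12° = -17°
crank pin P = (r cos θ, r sin θ) = (26.776533, -8.186408)
h = r sin θ − e = -8.186408 − 7 = -15.186408
x = r cos θ + √(L² − h²) = 26.776533 + √(52900.0 − 230.6270) = 26.776533 + 229.498089 = 256.274623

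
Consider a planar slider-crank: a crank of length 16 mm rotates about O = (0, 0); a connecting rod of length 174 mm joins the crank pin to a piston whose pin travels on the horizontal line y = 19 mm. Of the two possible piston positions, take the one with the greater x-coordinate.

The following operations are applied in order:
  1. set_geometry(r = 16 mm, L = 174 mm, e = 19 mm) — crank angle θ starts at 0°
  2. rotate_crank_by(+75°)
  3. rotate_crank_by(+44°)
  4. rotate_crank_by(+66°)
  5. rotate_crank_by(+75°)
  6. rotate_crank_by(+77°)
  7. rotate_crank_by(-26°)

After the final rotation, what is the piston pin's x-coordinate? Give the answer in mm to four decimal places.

181.6995

set_geometry: r = 16 mm, L = 174 mm, e = 19 mm; θ ← 0°
rotate_crank_by(+75°): θ ← 0° +75° = 75°
rotate_crank_by(+44°): θ ← 75° +44° = 119°
rotate_crank_by(+66°): θ ← 119° +66° = 185°
rotate_crank_by(+75°): θ ← 185° +75° = 260°
rotate_crank_by(+77°): θ ← 260° +77° = 337°
rotate_crank_by(-26°): θ ← 337° -26° = 311°
crank pin P = (r cos θ, r sin θ) = (10.496944, -12.075353)
h = r sin θ − e = -12.075353 − 19 = -31.075353
x = r cos θ + √(L² − h²) = 10.496944 + √(30276.0 − 965.6776) = 10.496944 + 171.202577 = 181.699522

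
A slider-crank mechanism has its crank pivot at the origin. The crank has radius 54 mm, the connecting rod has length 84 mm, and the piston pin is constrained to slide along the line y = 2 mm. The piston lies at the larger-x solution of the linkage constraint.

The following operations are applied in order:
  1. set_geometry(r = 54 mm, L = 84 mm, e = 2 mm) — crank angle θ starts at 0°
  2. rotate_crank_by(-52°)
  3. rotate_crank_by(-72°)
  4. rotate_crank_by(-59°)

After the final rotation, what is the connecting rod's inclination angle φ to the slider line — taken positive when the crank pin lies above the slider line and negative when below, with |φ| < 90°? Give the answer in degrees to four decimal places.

0.5635

set_geometry: r = 54 mm, L = 84 mm, e = 2 mm; θ ← 0°
rotate_crank_by(-52°): θ ← 0° -52° = -52°
rotate_crank_by(-72°): θ ← -52° -72° = -124°
rotate_crank_by(-59°): θ ← -124° -59° = -183°
crank pin P = (r cos θ, r sin θ) = (-53.925995, 2.826142)
h = r sin θ − e = 2.826142 − 2 = 0.826142
sin φ = h / L = 0.826142 / 84 = 0.00983502
φ = arcsin(0.00983502) = 0.563514°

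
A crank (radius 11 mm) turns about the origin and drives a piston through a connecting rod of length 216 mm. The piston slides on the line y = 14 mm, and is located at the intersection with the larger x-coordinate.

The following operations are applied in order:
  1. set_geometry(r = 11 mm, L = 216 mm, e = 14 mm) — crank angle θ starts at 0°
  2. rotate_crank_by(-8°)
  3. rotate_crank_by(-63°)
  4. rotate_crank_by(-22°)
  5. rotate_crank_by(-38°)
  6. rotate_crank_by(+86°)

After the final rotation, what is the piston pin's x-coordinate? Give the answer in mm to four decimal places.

222.6775

set_geometry: r = 11 mm, L = 216 mm, e = 14 mm; θ ← 0°
rotate_crank_by(-8°): θ ← 0° -8° = -8°
rotate_crank_by(-63°): θ ← -8° -63° = -71°
rotate_crank_by(-22°): θ ← -71° -22° = -93°
rotate_crank_by(-38°): θ ← -93° -38° = -131°
rotate_crank_by(+86°): θ ← -131° +86° = -45°
crank pin P = (r cos θ, r sin θ) = (7.778175, -7.778175)
h = r sin θ − e = -7.778175 − 14 = -21.778175
x = r cos θ + √(L² − h²) = 7.778175 + √(46656.0 − 474.2889) = 7.778175 + 214.899305 = 222.677479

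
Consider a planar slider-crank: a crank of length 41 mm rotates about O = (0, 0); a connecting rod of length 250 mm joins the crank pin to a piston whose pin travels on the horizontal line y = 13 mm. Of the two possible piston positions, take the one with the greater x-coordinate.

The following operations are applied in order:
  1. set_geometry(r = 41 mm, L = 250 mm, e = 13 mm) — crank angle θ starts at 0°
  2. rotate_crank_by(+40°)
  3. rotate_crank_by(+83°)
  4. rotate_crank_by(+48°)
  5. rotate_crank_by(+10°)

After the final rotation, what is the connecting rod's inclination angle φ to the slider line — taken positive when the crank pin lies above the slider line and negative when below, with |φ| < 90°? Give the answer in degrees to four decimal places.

-3.1450

set_geometry: r = 41 mm, L = 250 mm, e = 13 mm; θ ← 0°
rotate_crank_by(+40°): θ ← 0° +40° = 40°
rotate_crank_by(+83°): θ ← 40° +83° = 123°
rotate_crank_by(+48°): θ ← 123° +48° = 171°
rotate_crank_by(+10°): θ ← 171° +10° = 181°
crank pin P = (r cos θ, r sin θ) = (-40.993756, -0.715549)
h = r sin θ − e = -0.715549 − 13 = -13.715549
sin φ = h / L = -13.715549 / 250 = -0.05486219
φ = arcsin(-0.05486219) = -3.144951°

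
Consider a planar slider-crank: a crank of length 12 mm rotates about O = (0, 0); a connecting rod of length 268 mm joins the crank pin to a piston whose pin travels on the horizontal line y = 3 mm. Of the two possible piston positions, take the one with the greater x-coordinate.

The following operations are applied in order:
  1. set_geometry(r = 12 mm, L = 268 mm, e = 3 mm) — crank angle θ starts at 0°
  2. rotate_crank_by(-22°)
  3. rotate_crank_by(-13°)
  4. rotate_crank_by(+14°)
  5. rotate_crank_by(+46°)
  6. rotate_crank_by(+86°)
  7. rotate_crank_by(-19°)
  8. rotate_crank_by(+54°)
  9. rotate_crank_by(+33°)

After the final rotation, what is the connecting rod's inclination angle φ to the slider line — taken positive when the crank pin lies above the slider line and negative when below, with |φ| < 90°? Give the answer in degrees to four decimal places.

-0.5966

set_geometry: r = 12 mm, L = 268 mm, e = 3 mm; θ ← 0°
rotate_crank_by(-22°): θ ← 0° -22° = -22°
rotate_crank_by(-13°): θ ← -22° -13° = -35°
rotate_crank_by(+14°): θ ← -35° +14° = -21°
rotate_crank_by(+46°): θ ← -21° +46° = 25°
rotate_crank_by(+86°): θ ← 25° +86° = 111°
rotate_crank_by(-19°): θ ← 111° -19° = 92°
rotate_crank_by(+54°): θ ← 92° +54° = 146°
rotate_crank_by(+33°): θ ← 146° +33° = 179°
crank pin P = (r cos θ, r sin θ) = (-11.998172, 0.209429)
h = r sin θ − e = 0.209429 − 3 = -2.790571
sin φ = h / L = -2.790571 / 268 = -0.01041258
φ = arcsin(-0.01041258) = -0.596608°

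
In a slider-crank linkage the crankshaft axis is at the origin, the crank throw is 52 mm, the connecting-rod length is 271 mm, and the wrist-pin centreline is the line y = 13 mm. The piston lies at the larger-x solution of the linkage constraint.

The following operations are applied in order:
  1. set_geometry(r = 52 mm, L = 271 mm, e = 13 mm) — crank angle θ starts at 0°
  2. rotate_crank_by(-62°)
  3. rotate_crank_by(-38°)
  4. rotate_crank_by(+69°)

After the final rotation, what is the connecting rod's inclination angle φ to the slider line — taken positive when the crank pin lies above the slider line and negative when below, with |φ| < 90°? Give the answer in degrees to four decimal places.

-8.4414

set_geometry: r = 52 mm, L = 271 mm, e = 13 mm; θ ← 0°
rotate_crank_by(-62°): θ ← 0° -62° = -62°
rotate_crank_by(-38°): θ ← -62° -38° = -100°
rotate_crank_by(+69°): θ ← -100° +69° = -31°
crank pin P = (r cos θ, r sin θ) = (44.572700, -26.781980)
h = r sin θ − e = -26.781980 − 13 = -39.781980
sin φ = h / L = -39.781980 / 271 = -0.14679697
φ = arcsin(-0.14679697) = -8.441352°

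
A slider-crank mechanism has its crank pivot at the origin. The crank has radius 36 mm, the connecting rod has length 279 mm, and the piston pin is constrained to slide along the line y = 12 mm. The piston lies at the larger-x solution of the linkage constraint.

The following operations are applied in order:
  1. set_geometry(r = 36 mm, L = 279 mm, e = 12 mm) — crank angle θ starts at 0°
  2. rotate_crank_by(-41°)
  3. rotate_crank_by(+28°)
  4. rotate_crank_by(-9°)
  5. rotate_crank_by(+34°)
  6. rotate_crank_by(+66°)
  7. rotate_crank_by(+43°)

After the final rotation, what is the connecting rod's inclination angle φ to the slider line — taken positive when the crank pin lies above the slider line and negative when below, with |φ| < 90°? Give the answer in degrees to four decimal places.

set_geometry: r = 36 mm, L = 279 mm, e = 12 mm; θ ← 0°
rotate_crank_by(-41°): θ ← 0° -41° = -41°
rotate_crank_by(+28°): θ ← -41° +28° = -13°
rotate_crank_by(-9°): θ ← -13° -9° = -22°
rotate_crank_by(+34°): θ ← -22° +34° = 12°
rotate_crank_by(+66°): θ ← 12° +66° = 78°
rotate_crank_by(+43°): θ ← 78° +43° = 121°
crank pin P = (r cos θ, r sin θ) = (-18.541371, 30.858023)
h = r sin θ − e = 30.858023 − 12 = 18.858023
sin φ = h / L = 18.858023 / 279 = 0.06759148
φ = arcsin(0.06759148) = 3.875661°

3.8757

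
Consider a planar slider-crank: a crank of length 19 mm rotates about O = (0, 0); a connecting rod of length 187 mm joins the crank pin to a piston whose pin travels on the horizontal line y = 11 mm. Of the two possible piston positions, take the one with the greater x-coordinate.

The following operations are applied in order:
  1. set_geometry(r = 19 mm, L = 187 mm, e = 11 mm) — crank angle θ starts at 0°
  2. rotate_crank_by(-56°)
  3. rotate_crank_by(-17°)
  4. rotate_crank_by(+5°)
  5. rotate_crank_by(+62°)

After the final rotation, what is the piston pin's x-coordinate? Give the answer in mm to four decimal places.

set_geometry: r = 19 mm, L = 187 mm, e = 11 mm; θ ← 0°
rotate_crank_by(-56°): θ ← 0° -56° = -56°
rotate_crank_by(-17°): θ ← -56° -17° = -73°
rotate_crank_by(+5°): θ ← -73° +5° = -68°
rotate_crank_by(+62°): θ ← -68° +62° = -6°
crank pin P = (r cos θ, r sin θ) = (18.895916, -1.986041)
h = r sin θ − e = -1.986041 − 11 = -12.986041
x = r cos θ + √(L² − h²) = 18.895916 + √(34969.0 − 168.6373) = 18.895916 + 186.548553 = 205.444469

205.4445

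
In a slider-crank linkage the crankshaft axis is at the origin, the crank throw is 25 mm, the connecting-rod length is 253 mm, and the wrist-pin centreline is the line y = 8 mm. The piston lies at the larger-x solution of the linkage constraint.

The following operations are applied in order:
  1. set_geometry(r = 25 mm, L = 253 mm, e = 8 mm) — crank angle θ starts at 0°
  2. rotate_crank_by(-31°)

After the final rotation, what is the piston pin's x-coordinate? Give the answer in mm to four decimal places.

set_geometry: r = 25 mm, L = 253 mm, e = 8 mm; θ ← 0°
rotate_crank_by(-31°): θ ← 0° -31° = -31°
crank pin P = (r cos θ, r sin θ) = (21.429183, -12.875952)
h = r sin θ − e = -12.875952 − 8 = -20.875952
x = r cos θ + √(L² − h²) = 21.429183 + √(64009.0 − 435.8054) = 21.429183 + 252.137254 = 273.566436

273.5664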